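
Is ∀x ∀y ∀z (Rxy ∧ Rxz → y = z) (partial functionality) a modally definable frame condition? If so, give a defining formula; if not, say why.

Yes, by ◇q → □q

The condition is partial functionality. A defining modal formula is ◇q → □q.
Suppose ◇q→□q is valid. Take Rxy, Rxz and set V(q)={y}. Then ◇q at x, so □q at x, so q at z, i.e. z=y.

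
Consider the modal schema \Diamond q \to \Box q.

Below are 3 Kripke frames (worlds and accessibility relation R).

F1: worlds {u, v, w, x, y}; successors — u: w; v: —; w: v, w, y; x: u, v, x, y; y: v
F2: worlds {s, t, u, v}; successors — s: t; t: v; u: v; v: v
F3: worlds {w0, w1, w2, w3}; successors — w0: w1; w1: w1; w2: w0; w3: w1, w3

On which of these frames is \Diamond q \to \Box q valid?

This is the axiom for partial functionality; its first-order frame correspondent is \forall x \forall y \forall z (Rxy \wedge Rxz \to y = z).
F1: fails — w sees both v and w.
F2: ✓.
F3: fails — w3 sees both w1 and w3.

F2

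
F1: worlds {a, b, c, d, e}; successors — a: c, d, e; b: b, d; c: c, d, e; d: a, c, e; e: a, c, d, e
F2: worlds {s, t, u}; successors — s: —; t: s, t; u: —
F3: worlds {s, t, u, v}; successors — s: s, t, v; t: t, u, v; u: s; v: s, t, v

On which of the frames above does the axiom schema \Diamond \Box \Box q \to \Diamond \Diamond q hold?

F1, F3

Frame correspondent (Sahlqvist): \forall x \forall y (xRy \to \exists w (y R^2 w \wedge x R^2 w)) — i.e. a generalized confluence (Geach) condition.
F1: ✓.
F2: fails — tRs but no w with sR²w and tR²w.
F3: ✓.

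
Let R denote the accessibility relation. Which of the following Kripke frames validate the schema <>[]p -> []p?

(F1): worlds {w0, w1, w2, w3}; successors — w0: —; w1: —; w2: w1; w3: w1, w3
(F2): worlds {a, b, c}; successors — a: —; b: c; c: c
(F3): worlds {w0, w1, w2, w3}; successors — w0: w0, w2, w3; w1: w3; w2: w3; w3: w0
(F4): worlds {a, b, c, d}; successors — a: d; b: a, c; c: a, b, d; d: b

(F2)

Frame correspondent (Sahlqvist): forall x forall y forall z (Rxy & Rxz -> Ryz) — i.e. the Euclidean property.
(F1): fails — Rw2w1 and Rw2w1 but not Rw1w1.
(F2): holds.
(F3): fails — Rw0w2 and Rw0w2 but not Rw2w2.
(F4): fails — Rad and Rad but not Rdd.
Valid on: (F2).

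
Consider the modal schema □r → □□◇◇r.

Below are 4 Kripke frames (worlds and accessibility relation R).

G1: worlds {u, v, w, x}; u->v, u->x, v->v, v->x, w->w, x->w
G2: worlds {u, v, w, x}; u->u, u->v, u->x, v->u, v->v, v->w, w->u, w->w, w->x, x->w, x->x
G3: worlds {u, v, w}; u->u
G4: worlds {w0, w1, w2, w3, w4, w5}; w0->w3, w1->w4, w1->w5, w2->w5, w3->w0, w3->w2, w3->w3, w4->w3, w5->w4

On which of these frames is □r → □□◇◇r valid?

Frame correspondent (Sahlqvist): ∀x ∀z (xR²z → ∃w (xRw ∧ zR²w)) — i.e. a generalized confluence (Geach) condition.
G1: fails — uR²w but no t with uRt and wR²t.
G2: holds.
G3: holds.
G4: fails — w0R²w2 but no w with w0Rw and w2R²w.

G2, G3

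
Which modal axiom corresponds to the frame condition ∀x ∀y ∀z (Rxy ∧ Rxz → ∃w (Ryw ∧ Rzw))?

◇□ψ → □◇ψ

The condition is convergence. The .2 schema ◇□ψ → □◇ψ defines it.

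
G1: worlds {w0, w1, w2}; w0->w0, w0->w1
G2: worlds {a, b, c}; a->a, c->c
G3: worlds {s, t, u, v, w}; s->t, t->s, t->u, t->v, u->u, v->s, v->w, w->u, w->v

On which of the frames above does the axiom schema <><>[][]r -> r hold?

The schema corresponds to a generalized confluence (Geach) condition: forall x forall y (x R^2 y -> exists w (y R^2 w & x = w)).
G1: fails — w0R²w1 but no w with w1R²w and w0=w.
G2: holds.
G3: fails — sR²u but no w* with uR²w* and s=w*.
Valid on: G2.

G2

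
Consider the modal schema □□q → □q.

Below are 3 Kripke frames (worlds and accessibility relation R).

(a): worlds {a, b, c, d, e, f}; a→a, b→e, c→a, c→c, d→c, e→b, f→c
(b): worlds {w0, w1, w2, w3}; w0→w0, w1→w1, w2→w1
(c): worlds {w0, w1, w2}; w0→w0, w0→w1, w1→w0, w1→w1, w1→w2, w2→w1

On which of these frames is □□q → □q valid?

The schema corresponds to density: ∀x ∀y (Rxy → ∃z (Rxz ∧ Rzy)).
(a): fails — Reb but no z with Rez and Rzb.
(b): holds.
(c): holds.

(b), (c)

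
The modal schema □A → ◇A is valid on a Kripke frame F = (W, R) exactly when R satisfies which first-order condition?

Suppose □A→◇A is valid. At any x set V(A)=W. Then □A at x, so ◇A at x, so x has a successor.

Seriality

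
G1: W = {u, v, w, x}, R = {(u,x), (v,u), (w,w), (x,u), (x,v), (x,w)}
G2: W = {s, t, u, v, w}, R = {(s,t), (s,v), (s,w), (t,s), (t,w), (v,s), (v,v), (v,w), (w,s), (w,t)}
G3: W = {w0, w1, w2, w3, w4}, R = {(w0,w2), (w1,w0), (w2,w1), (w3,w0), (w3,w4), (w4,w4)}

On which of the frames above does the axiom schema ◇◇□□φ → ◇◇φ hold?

The schema corresponds to a generalized confluence (Geach) condition: ∀x ∀y (xR²y → ∃w (yR²w ∧ xR²w)).
G1: fails — uR²v but no t with vR²t and uR²t.
G2: ✓.
G3: fails — w0R²w1 but no w with w1R²w and w0R²w.

G2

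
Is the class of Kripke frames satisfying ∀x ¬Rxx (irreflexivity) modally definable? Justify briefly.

No — not modally definable

Any modally definable frame class is closed under surjective bounded morphisms.
The 4-cycle (worlds 0,1,2,3 with 0→1→2→3→0) is irreflexive, and the map sending every world to a single reflexive point • is a surjective bounded morphism (forth: every edge maps to (•,•); back: every world has a successor). So any modal formula valid on the 4-cycle is also valid on the reflexive point, which is not irreflexive.
So no modal formula (or set of formulas) defines exactly the irreflexive frames.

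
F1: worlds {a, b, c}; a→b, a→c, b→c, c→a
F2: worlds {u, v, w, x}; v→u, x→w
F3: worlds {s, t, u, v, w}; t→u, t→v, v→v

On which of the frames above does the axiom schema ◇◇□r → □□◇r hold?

Frame correspondent (Sahlqvist): ∀x ∀y ∀z ((xR²y ∧ xR²z) → ∃w (yRw ∧ zRw)) — i.e. a generalized confluence (Geach) condition.
F1: fails — aR²a, aR²c but no w with aRw and cRw.
F2: ✓.
F3: ✓.
Valid on: F2, F3.

F2, F3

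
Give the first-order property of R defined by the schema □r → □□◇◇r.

∀x ∀z (xR²z → ∃w (xRw ∧ zR²w))

This is a Sahlqvist (Geach-type) schema ◇^0□^1r → □^2◇^2r.
Minimal-valuation argument: fix x; take any y with xR^0y and any z with xR^2z. Set V(r) to the set of worlds R-reachable from y in exactly 1 step. Then □^1r holds at y, so the antecedent holds at x; validity forces ◇^2r at z, giving a w with zR^2w and yR^1w.
First-order correspondent: ∀x ∀z (xR²z → ∃w (xRw ∧ zR²w)).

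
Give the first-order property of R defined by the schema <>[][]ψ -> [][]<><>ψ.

This is a Sahlqvist (Geach-type) schema ◇^1□^2ψ → □^2◇^2ψ.
Minimal-valuation argument: fix x; take any y with xR^1y and any z with xR^2z. Set V(ψ) to the set of worlds R-reachable from y in exactly 2 steps. Then □^2ψ holds at y, so the antecedent holds at x; validity forces ◇^2ψ at z, giving a w with zR^2w and yR^2w.
First-order correspondent: forall x forall y forall z ((xRy & x R^2 z) -> exists w (y R^2 w & z R^2 w)).

forall x forall y forall z ((xRy & x R^2 z) -> exists w (y R^2 w & z R^2 w))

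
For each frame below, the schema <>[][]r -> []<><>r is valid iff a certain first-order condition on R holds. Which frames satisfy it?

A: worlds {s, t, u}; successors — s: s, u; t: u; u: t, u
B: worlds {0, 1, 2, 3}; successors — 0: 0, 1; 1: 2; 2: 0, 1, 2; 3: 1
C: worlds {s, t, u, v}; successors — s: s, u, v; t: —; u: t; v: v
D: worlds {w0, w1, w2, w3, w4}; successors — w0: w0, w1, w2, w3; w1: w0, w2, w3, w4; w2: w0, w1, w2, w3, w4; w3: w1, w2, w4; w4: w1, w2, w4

Frame correspondent (Sahlqvist): forall x forall y forall z ((xRy & xRz) -> exists w (y R^2 w & z R^2 w)) — i.e. a generalized confluence (Geach) condition.
A: satisfies the condition.
B: satisfies the condition.
C: fails — sRs, sRu but no w with sR²w and uR²w.
D: satisfies the condition.
Valid on: A, B, D.

A, B, D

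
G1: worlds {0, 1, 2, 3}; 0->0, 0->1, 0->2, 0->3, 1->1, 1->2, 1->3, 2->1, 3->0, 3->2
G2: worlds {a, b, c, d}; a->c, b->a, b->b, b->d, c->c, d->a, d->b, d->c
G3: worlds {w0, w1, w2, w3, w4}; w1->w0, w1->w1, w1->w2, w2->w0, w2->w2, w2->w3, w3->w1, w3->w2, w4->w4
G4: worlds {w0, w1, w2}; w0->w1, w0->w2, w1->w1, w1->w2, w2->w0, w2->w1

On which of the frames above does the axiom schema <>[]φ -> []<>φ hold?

G4

The schema corresponds to convergence: forall x forall y forall z (Rxy & Rxz -> exists w (Ryw & Rzw)).
G1: fails — R02 and R03 but 2 and 3 have no common successor.
G2: fails — Rbb and Rba but b and a have no common successor.
G3: fails — Rw1w2 and Rw1w0 but w2 and w0 have no common successor.
G4: condition met.
Valid on: G4.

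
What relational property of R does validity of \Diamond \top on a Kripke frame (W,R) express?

seriality: \forall x \exists y Rxy

◇⊤ holds at w iff w has a successor, so frame-validity of ◇⊤ is exactly seriality. Equivalently via □p → ◇p:
Suppose □p→◇p is valid. At any x set V(p)=W. Then □p at x, so ◇p at x, so x has a successor.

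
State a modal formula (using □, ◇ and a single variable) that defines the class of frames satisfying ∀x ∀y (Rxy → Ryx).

The condition is symmetry. The B schema ψ → □◇ψ defines it.
Suppose ψ→□◇ψ is valid. Take Rxy and set V(ψ)={x}. Then ψ at x, so □◇ψ at x, so ◇ψ at y, so some z with Ryz has ψ; z=x, i.e. Ryx.

ψ → □◇ψ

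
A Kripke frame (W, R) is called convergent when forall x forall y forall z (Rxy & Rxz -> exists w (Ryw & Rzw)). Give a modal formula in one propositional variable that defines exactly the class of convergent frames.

◇□r → □◇r

The condition is convergence. The .2 schema ◇□r → □◇r defines it.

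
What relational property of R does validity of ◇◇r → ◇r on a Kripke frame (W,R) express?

Equivalently (dual form): □r → □□r.
Suppose □r→□□r is valid. Take Rxy, Ryz and set V(r)={w : Rxw}. Then □r at x, so □□r at x, so □r at y, so r at z, i.e. Rxz.
Conversely, on a frame with transitivity the schema holds at every world under every valuation.
Frame condition: ∀x ∀y ∀z (Rxy ∧ Ryz → Rxz).

transitivity: ∀x ∀y ∀z (Rxy ∧ Ryz → Rxz)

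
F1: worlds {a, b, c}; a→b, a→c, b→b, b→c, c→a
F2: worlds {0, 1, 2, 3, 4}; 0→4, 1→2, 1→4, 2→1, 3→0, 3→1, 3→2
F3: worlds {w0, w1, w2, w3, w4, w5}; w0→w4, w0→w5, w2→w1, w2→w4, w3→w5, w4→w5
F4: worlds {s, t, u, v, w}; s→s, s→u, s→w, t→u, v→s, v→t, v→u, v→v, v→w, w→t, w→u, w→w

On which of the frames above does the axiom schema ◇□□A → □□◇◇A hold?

F1

This is the axiom for a generalized confluence (Geach) condition; its first-order frame correspondent is ∀x ∀y ∀z ((xRy ∧ xR²z) → ∃w (yR²w ∧ zR²w)).
F1: holds.
F2: fails — 1R2, 1R²1 but no w with 2R²w and 1R²w.
F3: fails — w0Rw4, w0R²w5 but no w with w4R²w and w5R²w.
F4: fails — sRs, sR²t but no w* with sR²w* and tR²w*.
Valid on: F1.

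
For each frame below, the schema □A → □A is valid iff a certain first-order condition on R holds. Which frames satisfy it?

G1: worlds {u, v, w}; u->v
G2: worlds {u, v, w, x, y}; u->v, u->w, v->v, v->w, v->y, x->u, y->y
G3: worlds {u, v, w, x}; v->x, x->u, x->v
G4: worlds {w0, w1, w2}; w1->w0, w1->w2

G1, G2, G3, G4

Frame correspondent (Sahlqvist): ∀x ∀z (xRz → ∃w (xRw ∧ z = w)) — i.e. a generalized confluence (Geach) condition.
G1: condition met.
G2: condition met.
G3: condition met.
G4: condition met.
Valid on: G1, G2, G3, G4.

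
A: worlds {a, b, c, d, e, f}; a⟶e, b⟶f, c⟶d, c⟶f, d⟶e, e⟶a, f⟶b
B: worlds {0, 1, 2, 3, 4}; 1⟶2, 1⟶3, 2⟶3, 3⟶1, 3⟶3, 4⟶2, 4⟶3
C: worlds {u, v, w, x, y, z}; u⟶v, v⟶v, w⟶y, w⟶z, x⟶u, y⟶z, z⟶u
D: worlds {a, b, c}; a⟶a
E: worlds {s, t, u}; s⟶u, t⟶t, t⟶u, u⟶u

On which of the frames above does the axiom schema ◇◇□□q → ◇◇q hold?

A, B, D, E

Frame correspondent (Sahlqvist): ∀x ∀y (xR²y → ∃w (yR²w ∧ xR²w)) — i.e. a generalized confluence (Geach) condition.
A: condition met.
B: condition met.
C: fails — wR²u but no t with uR²t and wR²t.
D: condition met.
E: condition met.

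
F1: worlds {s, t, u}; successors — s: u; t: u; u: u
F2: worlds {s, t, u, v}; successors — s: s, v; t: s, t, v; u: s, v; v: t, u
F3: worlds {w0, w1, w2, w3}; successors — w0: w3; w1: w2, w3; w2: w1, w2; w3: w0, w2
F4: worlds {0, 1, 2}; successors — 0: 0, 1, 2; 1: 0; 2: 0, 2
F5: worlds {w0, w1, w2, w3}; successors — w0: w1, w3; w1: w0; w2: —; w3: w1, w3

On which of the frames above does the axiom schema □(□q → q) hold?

Frame correspondent (Sahlqvist): ∀x ∀y (Rxy → Ryy) — i.e. shift-reflexivity.
F1: ✓.
F2: fails — Ruv but not Rvv.
F3: fails — Rw1w3 but not Rw3w3.
F4: fails — R01 but not R11.
F5: fails — Rw1w0 but not Rw0w0.

F1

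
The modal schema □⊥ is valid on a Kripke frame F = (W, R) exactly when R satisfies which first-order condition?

emptiness of R: ∀x ∀y ¬Rxy

□⊥ is valid iff no world has any successor (otherwise □⊥ fails at any world with one).
The converse is a direct semantic check.
So the correspondent is emptiness of R.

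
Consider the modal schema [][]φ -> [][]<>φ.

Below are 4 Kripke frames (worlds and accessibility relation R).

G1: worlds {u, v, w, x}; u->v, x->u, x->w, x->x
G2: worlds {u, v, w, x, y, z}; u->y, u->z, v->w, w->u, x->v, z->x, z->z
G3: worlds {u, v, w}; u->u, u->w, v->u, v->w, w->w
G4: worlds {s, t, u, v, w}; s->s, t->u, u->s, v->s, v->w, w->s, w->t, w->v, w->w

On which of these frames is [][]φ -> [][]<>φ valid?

G3

The schema corresponds to a generalized confluence (Geach) condition: forall x forall z (x R^2 z -> exists w (x R^2 w & zRw)).
G1: fails — xR²v but no t with xR²t and vRt.
G2: fails — uR²x but no t with uR²t and xRt.
G3: condition met.
G4: fails — vR²t but no w* with vR²w* and tRw*.
Valid on: G3.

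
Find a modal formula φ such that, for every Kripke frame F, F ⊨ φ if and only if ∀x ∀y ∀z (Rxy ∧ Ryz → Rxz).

The condition is transitivity. The 4 schema □ψ → □□ψ defines it.
Suppose □ψ→□□ψ is valid. Take Rxy, Ryz and set V(ψ)={w : Rxw}. Then □ψ at x, so □□ψ at x, so □ψ at y, so ψ at z, i.e. Rxz.

□ψ → □□ψ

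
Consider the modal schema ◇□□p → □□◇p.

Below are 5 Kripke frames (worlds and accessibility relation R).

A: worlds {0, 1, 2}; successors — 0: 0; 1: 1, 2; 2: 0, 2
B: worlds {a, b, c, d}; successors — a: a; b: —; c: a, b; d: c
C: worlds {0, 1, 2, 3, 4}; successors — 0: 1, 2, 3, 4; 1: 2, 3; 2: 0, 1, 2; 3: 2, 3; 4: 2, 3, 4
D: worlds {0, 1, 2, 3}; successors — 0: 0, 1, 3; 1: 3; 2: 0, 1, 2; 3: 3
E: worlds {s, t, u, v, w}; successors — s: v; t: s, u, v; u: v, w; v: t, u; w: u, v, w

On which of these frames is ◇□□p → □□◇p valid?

A, C

The schema corresponds to a generalized confluence (Geach) condition: ∀x ∀y ∀z ((xRy ∧ xR²z) → ∃w (yR²w ∧ zRw)).
A: condition met.
B: fails — cRb, cR²a but no w with bR²w and aRw.
C: condition met.
D: fails — 2R1, 2R²2 but no w with 1R²w and 2Rw.
E: fails — tRs, tR²u but no w* with sR²w* and uRw*.
Valid on: A, C.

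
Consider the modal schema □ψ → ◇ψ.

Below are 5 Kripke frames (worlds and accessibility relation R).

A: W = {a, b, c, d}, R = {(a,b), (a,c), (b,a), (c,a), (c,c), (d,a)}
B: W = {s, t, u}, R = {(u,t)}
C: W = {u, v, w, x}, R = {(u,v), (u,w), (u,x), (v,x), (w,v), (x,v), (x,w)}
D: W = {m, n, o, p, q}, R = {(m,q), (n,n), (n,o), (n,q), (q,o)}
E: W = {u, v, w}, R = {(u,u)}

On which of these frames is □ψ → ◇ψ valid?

A, C

Frame correspondent (Sahlqvist): ∀x ∃y Rxy — i.e. seriality.
A: ✓.
B: fails — world s has no successor.
C: ✓.
D: fails — world o has no successor.
E: fails — world v has no successor.
Valid on: A, C.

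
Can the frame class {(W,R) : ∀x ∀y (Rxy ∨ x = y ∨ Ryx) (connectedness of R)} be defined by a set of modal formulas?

Any modally definable frame class is closed under disjoint unions.
Take 2 disjoint single-world reflexive frames: each is trivially connected, but their disjoint union has 2 worlds with no edge between distinct components, so it is not connected.
So no modal formula (or set of formulas) defines exactly the connected frames.

No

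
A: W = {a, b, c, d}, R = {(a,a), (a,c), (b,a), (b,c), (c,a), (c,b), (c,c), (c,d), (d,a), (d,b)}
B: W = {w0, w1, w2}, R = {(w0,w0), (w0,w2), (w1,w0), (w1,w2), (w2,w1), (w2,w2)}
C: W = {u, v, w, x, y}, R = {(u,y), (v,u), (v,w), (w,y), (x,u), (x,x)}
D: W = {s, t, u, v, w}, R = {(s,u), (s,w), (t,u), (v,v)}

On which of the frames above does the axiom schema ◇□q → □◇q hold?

This is the axiom for convergence; its first-order frame correspondent is ∀x ∀y ∀z (Rxy ∧ Rxz → ∃w (Ryw ∧ Rzw)).
A: holds.
B: holds.
C: fails — Ruy and Ruy but y and y have no common successor.
D: fails — Rsu and Rsu but u and u have no common successor.

A, B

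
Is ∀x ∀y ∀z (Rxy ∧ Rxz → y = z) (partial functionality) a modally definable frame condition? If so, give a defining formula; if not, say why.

Yes, by ◇r → □r

The condition is partial functionality. A defining modal formula is ◇r → □r.
Suppose ◇r→□r is valid. Take Rxy, Rxz and set V(r)={y}. Then ◇r at x, so □r at x, so r at z, i.e. z=y.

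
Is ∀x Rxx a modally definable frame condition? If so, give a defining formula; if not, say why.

Yes: it is reflexivity, defined by the T schema □q → q.
Suppose □q→q is valid. At any x set V(q)={w : Rxw}. Then □q holds at x, so q holds at x, i.e. Rxx.

Yes, by □q → q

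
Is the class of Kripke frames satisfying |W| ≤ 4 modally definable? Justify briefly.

No

Any modally definable frame class is closed under disjoint unions.
Any modal formula valid on each of 5 disjoint one-world frames is valid on their disjoint union (validity is preserved under disjoint unions). Each one-world frame has |W|=1≤4, but the union has |W|=5.
Hence having at most 4 worlds is not modally definable.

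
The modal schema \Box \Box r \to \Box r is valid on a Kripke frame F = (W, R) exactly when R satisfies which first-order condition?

density: \forall x \forall y (Rxy \to \exists z (Rxz \wedge Rzy))

Suppose □□r→□r is valid. Take Rxy and set V(r)={w : xR²w}. Then □□r at x, so □r at x, so r at y, i.e. ∃z(Rxz∧Rzy).
Conversely, any frame satisfying \forall x \forall y (Rxy \to \exists z (Rxz \wedge Rzy)) validates the schema.
Frame condition: \forall x \forall y (Rxy \to \exists z (Rxz \wedge Rzy)).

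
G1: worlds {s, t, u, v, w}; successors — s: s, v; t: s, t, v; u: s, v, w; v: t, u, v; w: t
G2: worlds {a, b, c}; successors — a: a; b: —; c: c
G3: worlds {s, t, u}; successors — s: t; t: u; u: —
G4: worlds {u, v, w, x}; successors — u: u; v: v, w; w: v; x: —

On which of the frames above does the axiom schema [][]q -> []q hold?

G2, G4

Frame correspondent (Sahlqvist): forall x forall y (Rxy -> exists z (Rxz & Rzy)) — i.e. density.
G1: fails — Ruw but no z with Ruz and Rzw.
G2: ✓.
G3: fails — Rtu but no z with Rtz and Rzu.
G4: ✓.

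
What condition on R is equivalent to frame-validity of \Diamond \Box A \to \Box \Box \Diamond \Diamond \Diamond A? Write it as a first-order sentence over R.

This is a Sahlqvist (Geach-type) schema ◇^1□^1A → □^2◇^3A.
Minimal-valuation argument: fix x; take any y with xR^1y and any z with xR^2z. Set V(A) to the set of worlds R-reachable from y in exactly 1 step. Then □^1A holds at y, so the antecedent holds at x; validity forces ◇^3A at z, giving a w with zR^3w and yR^1w.
First-order correspondent: \forall x \forall y \forall z ((xRy \wedge x R^2 z) \to \exists w (yRw \wedge z R^3 w)).

\forall x \forall y \forall z ((xRy \wedge x R^2 z) \to \exists w (yRw \wedge z R^3 w))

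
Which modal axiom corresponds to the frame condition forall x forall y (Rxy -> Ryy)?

□(□ψ → ψ)

The condition is shift-reflexivity. The T□ schema □(□ψ → ψ) defines it.
Suppose □(□ψ→ψ) is valid. Take Rxy and set V(ψ)={w : Ryw}. Then at y, □ψ holds; since □(□ψ→ψ) at x, □ψ→ψ at y, so ψ at y, i.e. Ryy.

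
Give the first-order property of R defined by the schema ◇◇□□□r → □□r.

∀x ∀y ∀z ((xR²y ∧ xR²z) → ∃w (yR³w ∧ z = w))

This is a Sahlqvist (Geach-type) schema ◇^2□^3r → □^2◇^0r.
First-order correspondent: ∀x ∀y ∀z ((xR²y ∧ xR²z) → ∃w (yR³w ∧ z = w)).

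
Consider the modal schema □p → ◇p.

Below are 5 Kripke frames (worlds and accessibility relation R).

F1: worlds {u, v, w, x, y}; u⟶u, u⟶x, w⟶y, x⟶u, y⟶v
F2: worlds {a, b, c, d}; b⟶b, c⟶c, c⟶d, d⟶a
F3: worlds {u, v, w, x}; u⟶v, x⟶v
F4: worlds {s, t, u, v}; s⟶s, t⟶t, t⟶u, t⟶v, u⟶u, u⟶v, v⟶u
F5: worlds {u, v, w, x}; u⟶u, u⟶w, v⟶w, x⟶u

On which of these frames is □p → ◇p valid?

Frame correspondent (Sahlqvist): ∀x ∃y Rxy — i.e. seriality.
F1: fails — world v has no successor.
F2: fails — world a has no successor.
F3: fails — world v has no successor.
F4: ✓.
F5: fails — world w has no successor.

F4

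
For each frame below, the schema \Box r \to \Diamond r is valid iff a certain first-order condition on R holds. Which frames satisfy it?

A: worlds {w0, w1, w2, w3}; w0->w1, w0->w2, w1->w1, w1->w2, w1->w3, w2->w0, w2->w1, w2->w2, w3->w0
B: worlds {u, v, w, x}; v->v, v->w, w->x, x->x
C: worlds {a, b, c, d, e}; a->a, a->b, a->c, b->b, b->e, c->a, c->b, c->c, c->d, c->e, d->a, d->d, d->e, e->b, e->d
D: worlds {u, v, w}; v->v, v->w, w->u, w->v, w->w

The schema corresponds to seriality: \forall x \exists y Rxy.
A: condition met.
B: fails — world u has no successor.
C: condition met.
D: fails — world u has no successor.

A, C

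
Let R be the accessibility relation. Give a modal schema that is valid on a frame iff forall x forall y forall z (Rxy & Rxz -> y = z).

The condition is partial functionality. The CD schema ◇ψ → □ψ defines it.

◇ψ → □ψ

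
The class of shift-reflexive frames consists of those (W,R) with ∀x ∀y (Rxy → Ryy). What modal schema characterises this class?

This is shift-reflexivity; the standard corresponding axiom is T□: □(□r → r).
Suppose □(□r→r) is valid. Take Rxy and set V(r)={w : Ryw}. Then at y, □r holds; since □(□r→r) at x, □r→r at y, so r at y, i.e. Ryy.

□(□r → r)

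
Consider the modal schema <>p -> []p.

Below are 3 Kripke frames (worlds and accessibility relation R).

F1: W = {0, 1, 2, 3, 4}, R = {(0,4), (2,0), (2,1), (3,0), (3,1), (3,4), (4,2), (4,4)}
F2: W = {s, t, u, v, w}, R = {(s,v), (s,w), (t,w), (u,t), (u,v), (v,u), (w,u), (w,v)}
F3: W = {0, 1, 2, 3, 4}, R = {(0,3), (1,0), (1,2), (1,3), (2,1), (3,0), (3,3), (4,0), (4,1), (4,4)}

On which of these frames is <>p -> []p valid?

This is the axiom for partial functionality; its first-order frame correspondent is forall x forall y forall z (Rxy & Rxz -> y = z).
F1: fails — 2 sees both 0 and 1.
F2: fails — s sees both v and w.
F3: fails — 1 sees both 0 and 2.

none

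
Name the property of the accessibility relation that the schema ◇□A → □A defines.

the Euclidean property

Equivalently (dual form): ◇A → □◇A.
Suppose ◇A→□◇A is valid. Take Rxy, Rxz and set V(A)={y}. Then ◇A at x, so □◇A at x, so ◇A at z, so some w with Rzw has A; w=y, i.e. Rzy. By symmetry of the argument, Ryz.
Conversely, on a frame with the Euclidean property the schema holds at every world under every valuation.
So the correspondent is the Euclidean property.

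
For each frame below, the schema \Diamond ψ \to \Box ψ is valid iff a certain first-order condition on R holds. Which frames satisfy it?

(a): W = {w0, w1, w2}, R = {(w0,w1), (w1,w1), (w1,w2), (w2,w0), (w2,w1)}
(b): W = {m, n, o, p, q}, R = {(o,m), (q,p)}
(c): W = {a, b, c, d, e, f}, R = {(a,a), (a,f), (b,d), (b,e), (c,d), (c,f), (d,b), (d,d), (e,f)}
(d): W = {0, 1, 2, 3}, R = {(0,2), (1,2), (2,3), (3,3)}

(b), (d)

Frame correspondent (Sahlqvist): \forall x \forall y \forall z (Rxy \wedge Rxz \to y = z) — i.e. partial functionality.
(a): fails — w1 sees both w1 and w2.
(b): ✓.
(c): fails — a sees both a and f.
(d): ✓.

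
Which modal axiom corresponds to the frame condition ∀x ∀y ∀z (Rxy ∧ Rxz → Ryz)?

The condition is the Euclidean property. The 5 schema ◇ψ → □◇ψ defines it.

◇ψ → □◇ψ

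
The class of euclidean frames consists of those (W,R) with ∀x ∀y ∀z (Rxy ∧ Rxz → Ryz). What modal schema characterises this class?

The condition is the Euclidean property. The 5 schema ◇p → □◇p defines it.
Suppose ◇p→□◇p is valid. Take Rxy, Rxz and set V(p)={y}. Then ◇p at x, so □◇p at x, so ◇p at z, so some w with Rzw has p; w=y, i.e. Rzy. By symmetry of the argument, Ryz.

◇p → □◇p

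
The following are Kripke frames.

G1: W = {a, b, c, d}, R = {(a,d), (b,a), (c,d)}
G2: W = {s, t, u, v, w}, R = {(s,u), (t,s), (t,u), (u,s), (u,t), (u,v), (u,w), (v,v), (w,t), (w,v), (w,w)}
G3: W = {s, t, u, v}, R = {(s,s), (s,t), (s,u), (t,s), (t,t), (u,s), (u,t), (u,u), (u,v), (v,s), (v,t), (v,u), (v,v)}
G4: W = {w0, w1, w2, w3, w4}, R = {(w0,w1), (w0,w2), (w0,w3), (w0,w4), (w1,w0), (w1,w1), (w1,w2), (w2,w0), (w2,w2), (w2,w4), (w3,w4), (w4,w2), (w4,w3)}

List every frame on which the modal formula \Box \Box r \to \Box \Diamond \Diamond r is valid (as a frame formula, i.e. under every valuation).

The schema corresponds to a generalized confluence (Geach) condition: \forall x \forall z (xRz \to \exists w (x R^2 w \wedge z R^2 w)).
G1: fails — aRd but no w with aR²w and dR²w.
G2: condition met.
G3: condition met.
G4: condition met.

G2, G3, G4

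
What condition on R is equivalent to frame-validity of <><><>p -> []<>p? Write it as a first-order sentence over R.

forall x forall y forall z ((x R^3 y & xRz) -> exists w (y = w & zRw))

This is a Sahlqvist (Geach-type) schema ◇^3□^0p → □^1◇^1p.
Minimal-valuation argument: fix x; take any y with xR^3y and any z with xR^1z. Set V(p) to the set of worlds R-reachable from y in exactly 0 steps. Then □^0p holds at y, so the antecedent holds at x; validity forces ◇^1p at z, giving a w with zR^1w and yR^0w.
First-order correspondent: forall x forall y forall z ((x R^3 y & xRz) -> exists w (y = w & zRw)).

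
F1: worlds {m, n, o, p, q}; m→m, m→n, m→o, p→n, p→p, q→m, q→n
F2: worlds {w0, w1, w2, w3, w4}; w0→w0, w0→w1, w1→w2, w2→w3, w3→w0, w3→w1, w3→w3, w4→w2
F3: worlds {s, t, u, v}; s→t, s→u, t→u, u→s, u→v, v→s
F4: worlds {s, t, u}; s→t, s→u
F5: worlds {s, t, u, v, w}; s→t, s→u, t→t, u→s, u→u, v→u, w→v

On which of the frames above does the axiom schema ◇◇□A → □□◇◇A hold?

F4

The schema corresponds to a generalized confluence (Geach) condition: ∀x ∀y ∀z ((xR²y ∧ xR²z) → ∃w (yRw ∧ zR²w)).
F1: fails — mR²m, mR²n but no w with mRw and nR²w.
F2: fails — w0R²w0, w0R²w1 but no w with w0Rw and w1R²w.
F3: fails — sR²u, sR²v but no w with uRw and vR²w.
F4: ✓.
F5: fails — sR²u, sR²t but no w* with uRw* and tR²w*.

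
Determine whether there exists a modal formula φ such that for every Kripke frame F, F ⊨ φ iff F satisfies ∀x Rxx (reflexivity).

The condition is reflexivity. A defining modal formula is □p → p.
Suppose □p→p is valid. At any x set V(p)={w : Rxw}. Then □p holds at x, so p holds at x, i.e. Rxx.

Definable; □p → p defines it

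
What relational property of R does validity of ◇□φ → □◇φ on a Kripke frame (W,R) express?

convergence

This schema is the .2 axiom.
It corresponds to convergence: ∀x ∀y ∀z (Rxy ∧ Rxz → ∃w (Ryw ∧ Rzw)).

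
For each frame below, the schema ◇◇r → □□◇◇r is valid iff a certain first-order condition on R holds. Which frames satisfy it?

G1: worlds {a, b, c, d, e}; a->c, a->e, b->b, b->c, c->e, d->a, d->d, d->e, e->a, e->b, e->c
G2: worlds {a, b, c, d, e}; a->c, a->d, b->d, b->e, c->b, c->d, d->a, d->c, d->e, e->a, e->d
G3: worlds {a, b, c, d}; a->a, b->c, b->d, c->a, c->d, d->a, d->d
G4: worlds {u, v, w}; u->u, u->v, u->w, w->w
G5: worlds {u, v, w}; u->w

G5

Frame correspondent (Sahlqvist): ∀x ∀y ∀z ((xR²y ∧ xR²z) → ∃w (y = w ∧ zR²w)) — i.e. a generalized confluence (Geach) condition.
G1: fails — aR²a, aR²b but no w with a=w and bR²w.
G2: fails — aR²b, aR²b but no w with b=w and bR²w.
G3: fails — bR²d, bR²a but no w with d=w and aR²w.
G4: fails — uR²u, uR²v but no t with u=t and vR²t.
G5: ✓.
Valid on: G5.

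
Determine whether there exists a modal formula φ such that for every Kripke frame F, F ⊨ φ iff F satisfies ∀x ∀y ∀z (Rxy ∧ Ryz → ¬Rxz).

No

Modal frame validity is preserved under surjective bounded morphisms.
The 7-cycle (worlds a,b,c,d,e,f,g with a→b→c→d→e→f→g→a) is intransitive. Mapping every world to a single reflexive point • is a surjective bounded morphism; the reflexive point is not intransitive (R••∧R•• but R••).
So no modal formula (or set of formulas) defines exactly the intransitive frames.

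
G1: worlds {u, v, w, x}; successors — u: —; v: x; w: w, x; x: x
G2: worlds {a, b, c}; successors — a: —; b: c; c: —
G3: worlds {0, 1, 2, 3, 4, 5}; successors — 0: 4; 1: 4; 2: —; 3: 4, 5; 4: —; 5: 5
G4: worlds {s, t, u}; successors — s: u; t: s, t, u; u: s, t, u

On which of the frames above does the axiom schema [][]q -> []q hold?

G1, G4

The schema corresponds to density: forall x forall y (Rxy -> exists z (Rxz & Rzy)).
G1: ✓.
G2: fails — Rbc but no z with Rbz and Rzc.
G3: fails — R34 but no z with R3z and Rz4.
G4: ✓.
Valid on: G1, G4.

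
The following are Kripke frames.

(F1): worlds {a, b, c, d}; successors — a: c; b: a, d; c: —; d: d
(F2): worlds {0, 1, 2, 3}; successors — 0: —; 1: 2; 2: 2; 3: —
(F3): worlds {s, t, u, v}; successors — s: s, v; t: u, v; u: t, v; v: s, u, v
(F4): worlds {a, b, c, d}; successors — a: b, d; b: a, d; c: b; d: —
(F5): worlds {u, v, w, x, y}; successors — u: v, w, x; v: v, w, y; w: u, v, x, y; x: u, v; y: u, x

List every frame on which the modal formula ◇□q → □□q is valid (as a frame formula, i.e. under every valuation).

Frame correspondent (Sahlqvist): ∀x ∀y ∀z ((xRy ∧ xR²z) → ∃w (yRw ∧ z = w)) — i.e. a generalized confluence (Geach) condition.
(F1): fails — bRa, bR²d but no w with aRw and d=w.
(F2): condition met.
(F3): fails — sRs, sR²u but no w with sRw and u=w.
(F4): fails — aRd, aR²a but no w with dRw and a=w.
(F5): fails — uRv, uR²u but no t with vRt and u=t.

(F2)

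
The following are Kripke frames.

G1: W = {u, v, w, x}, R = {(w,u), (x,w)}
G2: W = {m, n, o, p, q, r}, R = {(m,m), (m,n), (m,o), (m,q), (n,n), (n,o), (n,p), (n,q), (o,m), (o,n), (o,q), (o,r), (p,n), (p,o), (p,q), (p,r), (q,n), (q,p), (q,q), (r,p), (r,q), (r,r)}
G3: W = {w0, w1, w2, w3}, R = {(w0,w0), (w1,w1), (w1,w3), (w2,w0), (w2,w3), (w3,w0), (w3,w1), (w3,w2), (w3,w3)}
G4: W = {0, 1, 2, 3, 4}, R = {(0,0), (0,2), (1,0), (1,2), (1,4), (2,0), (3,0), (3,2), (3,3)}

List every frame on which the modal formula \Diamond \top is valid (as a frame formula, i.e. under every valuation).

G2, G3

The schema corresponds to seriality: \forall x \exists y Rxy.
G1: fails — world u has no successor.
G2: condition met.
G3: condition met.
G4: fails — world 4 has no successor.
Valid on: G2, G3.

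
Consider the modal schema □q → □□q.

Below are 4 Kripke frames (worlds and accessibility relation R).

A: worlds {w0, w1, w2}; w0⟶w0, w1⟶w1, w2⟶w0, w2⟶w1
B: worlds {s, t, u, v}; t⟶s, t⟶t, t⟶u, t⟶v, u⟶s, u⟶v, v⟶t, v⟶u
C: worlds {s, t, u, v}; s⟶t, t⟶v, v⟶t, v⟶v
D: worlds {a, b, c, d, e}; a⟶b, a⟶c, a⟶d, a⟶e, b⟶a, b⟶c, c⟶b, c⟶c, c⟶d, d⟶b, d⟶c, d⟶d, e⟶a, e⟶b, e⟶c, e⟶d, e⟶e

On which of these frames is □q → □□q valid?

The schema corresponds to transitivity: ∀x ∀y ∀z (Rxy ∧ Ryz → Rxz).
A: holds.
B: fails — Ruv and Rvt but not Rut.
C: fails — Rtv and Rvt but not Rtt.
D: fails — Rbc and Rcd but not Rbd.

A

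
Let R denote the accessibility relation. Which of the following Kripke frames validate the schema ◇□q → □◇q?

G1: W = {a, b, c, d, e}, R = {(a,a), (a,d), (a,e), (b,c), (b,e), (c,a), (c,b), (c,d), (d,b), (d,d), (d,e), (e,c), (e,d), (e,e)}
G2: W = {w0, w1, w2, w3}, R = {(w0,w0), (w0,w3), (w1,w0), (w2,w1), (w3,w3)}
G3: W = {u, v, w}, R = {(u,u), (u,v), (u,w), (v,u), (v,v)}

The schema corresponds to convergence: ∀x ∀y ∀z (Rxy ∧ Rxz → ∃w (Ryw ∧ Rzw)).
G1: holds.
G2: holds.
G3: fails — Ruv and Ruw but v and w have no common successor.
Valid on: G1, G2.

G1, G2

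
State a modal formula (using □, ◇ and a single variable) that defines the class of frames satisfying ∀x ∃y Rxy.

□ψ → ◇ψ

A defining formula is □ψ → ◇ψ (the D axiom).
Suppose □ψ→◇ψ is valid. At any x set V(ψ)=W. Then □ψ at x, so ◇ψ at x, so x has a successor.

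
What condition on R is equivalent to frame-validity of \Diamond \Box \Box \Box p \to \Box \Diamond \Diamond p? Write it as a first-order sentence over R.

This is a Sahlqvist (Geach-type) schema ◇^1□^3p → □^1◇^2p.
Minimal-valuation argument: fix x; take any y with xR^1y and any z with xR^1z. Set V(p) to the set of worlds R-reachable from y in exactly 3 steps. Then □^3p holds at y, so the antecedent holds at x; validity forces ◇^2p at z, giving a w with zR^2w and yR^3w.
First-order correspondent: \forall x \forall y \forall z ((xRy \wedge xRz) \to \exists w (y R^3 w \wedge z R^2 w)).

\forall x \forall y \forall z ((xRy \wedge xRz) \to \exists w (y R^3 w \wedge z R^2 w))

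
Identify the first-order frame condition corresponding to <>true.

This schema is equivalent to the D axiom □q → ◇q.
Its frame correspondent is seriality — forall x exists y Rxy.

seriality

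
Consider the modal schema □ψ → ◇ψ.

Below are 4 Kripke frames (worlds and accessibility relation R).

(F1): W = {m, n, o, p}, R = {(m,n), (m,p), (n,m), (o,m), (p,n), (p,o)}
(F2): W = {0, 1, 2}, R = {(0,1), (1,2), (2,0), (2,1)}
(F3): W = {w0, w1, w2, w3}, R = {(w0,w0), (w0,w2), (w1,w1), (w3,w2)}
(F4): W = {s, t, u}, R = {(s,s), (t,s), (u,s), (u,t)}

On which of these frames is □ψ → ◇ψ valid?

Frame correspondent (Sahlqvist): ∀x ∃y Rxy — i.e. seriality.
(F1): holds.
(F2): holds.
(F3): fails — world w2 has no successor.
(F4): holds.
Valid on: (F1), (F2), (F4).

(F1), (F2), (F4)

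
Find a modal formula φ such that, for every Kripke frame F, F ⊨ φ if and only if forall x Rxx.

□q → q

The condition is reflexivity. The T schema □q → q defines it.
Suppose □q→q is valid. At any x set V(q)={w : Rxw}. Then □q holds at x, so q holds at x, i.e. Rxx.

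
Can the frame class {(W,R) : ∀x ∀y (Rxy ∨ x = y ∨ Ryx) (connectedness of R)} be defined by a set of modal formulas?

If a class were modally definable it would be closed under disjoint unions (Goldblatt–Thomason).
Take 3 disjoint single-world reflexive frames: each is trivially connected, but their disjoint union has 3 worlds with no edge between distinct components, so it is not connected.
So no modal formula (or set of formulas) defines exactly the connected frames.

No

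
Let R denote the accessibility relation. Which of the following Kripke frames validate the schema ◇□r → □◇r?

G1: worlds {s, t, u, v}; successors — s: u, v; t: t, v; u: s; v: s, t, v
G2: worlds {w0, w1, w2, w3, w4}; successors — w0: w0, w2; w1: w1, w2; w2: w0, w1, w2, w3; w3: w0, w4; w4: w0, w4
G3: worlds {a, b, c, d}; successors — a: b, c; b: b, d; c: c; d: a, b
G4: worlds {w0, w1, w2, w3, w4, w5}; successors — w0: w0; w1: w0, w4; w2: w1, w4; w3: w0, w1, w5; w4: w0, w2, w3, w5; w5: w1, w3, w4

Frame correspondent (Sahlqvist): ∀x ∀y ∀z (Rxy ∧ Rxz → ∃w (Ryw ∧ Rzw)) — i.e. convergence.
G1: satisfies the condition.
G2: fails — Rw2w1 and Rw2w3 but w1 and w3 have no common successor.
G3: fails — Rab and Rac but b and c have no common successor.
G4: fails — Rw3w5 and Rw3w0 but w5 and w0 have no common successor.
Valid on: G1.

G1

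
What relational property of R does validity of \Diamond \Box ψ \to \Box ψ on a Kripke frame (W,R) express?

Replacing ψ by ¬ψ and contraposing gives the equivalent schema ◇ψ → □◇ψ.
Suppose ◇ψ→□◇ψ is valid. Take Rxy, Rxz and set V(ψ)={y}. Then ◇ψ at x, so □◇ψ at x, so ◇ψ at z, so some w with Rzw has ψ; w=y, i.e. Rzy. By symmetry of the argument, Ryz.
Conversely, any frame satisfying \forall x \forall y \forall z (Rxy \wedge Rxz \to Ryz) validates the schema.
Frame condition: \forall x \forall y \forall z (Rxy \wedge Rxz \to Ryz).

the Euclidean property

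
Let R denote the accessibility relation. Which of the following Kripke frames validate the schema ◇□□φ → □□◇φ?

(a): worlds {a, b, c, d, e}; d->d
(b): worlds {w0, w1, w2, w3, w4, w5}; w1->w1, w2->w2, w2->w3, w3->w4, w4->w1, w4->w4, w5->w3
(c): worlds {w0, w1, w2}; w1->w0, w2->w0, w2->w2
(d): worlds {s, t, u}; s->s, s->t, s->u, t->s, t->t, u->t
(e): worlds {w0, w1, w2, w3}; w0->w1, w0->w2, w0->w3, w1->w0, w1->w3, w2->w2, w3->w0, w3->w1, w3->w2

(a), (d)

Frame correspondent (Sahlqvist): ∀x ∀y ∀z ((xRy ∧ xR²z) → ∃w (yR²w ∧ zRw)) — i.e. a generalized confluence (Geach) condition.
(a): condition met.
(b): fails — w2Rw3, w2R²w2 but no w with w3R²w and w2Rw.
(c): fails — w2Rw0, w2R²w0 but no w with w0R²w and w0Rw.
(d): condition met.
(e): fails — w0Rw2, w0R²w1 but no w with w2R²w and w1Rw.
Valid on: (a), (d).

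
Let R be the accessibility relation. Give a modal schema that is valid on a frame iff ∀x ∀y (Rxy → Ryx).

The condition is symmetry. The B schema q → □◇q defines it.
Suppose q→□◇q is valid. Take Rxy and set V(q)={x}. Then q at x, so □◇q at x, so ◇q at y, so some z with Ryz has q; z=x, i.e. Ryx.

q → □◇q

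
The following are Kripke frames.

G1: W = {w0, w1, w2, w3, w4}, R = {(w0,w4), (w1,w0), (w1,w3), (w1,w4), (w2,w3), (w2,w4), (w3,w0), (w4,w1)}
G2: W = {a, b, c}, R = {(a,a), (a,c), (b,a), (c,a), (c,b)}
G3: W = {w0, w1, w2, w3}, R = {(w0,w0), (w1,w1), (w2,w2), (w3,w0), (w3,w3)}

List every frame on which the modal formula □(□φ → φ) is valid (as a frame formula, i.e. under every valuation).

G3

Frame correspondent (Sahlqvist): ∀x ∀y (Rxy → Ryy) — i.e. shift-reflexivity.
G1: fails — Rw1w0 but not Rw0w0.
G2: fails — Rcb but not Rbb.
G3: condition met.
Valid on: G3.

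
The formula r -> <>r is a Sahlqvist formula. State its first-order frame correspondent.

This is frame-equivalent to □r → r (substitute ¬r for r and contrapose).
Suppose □r→r is valid. At any x set V(r)={w : Rxw}. Then □r holds at x, so r holds at x, i.e. Rxx.
The converse is a direct semantic check.
Frame condition: forall x Rxx.

reflexivity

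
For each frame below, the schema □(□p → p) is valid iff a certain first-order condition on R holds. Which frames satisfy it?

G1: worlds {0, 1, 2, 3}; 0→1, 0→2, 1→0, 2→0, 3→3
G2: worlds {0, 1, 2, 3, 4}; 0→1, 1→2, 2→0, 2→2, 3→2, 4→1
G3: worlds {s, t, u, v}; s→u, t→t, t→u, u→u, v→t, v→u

The schema corresponds to shift-reflexivity: ∀x ∀y (Rxy → Ryy).
G1: fails — R10 but not R00.
G2: fails — R01 but not R11.
G3: ✓.
Valid on: G3.

G3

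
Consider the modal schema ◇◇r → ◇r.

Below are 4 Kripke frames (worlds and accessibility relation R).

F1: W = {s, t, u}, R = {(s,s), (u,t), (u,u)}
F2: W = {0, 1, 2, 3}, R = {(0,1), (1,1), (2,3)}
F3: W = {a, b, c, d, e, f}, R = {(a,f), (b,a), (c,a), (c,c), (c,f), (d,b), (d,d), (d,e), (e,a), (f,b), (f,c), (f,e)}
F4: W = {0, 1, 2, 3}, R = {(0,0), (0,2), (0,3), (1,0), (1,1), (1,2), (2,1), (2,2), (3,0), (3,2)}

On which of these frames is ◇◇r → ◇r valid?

Frame correspondent (Sahlqvist): ∀x ∀y (xR²y → ∃w (y = w ∧ xRw)) — i.e. a generalized confluence (Geach) condition.
F1: condition met.
F2: condition met.
F3: fails — aR²b but no w with b=w and aRw.
F4: fails — 0R²1 but no w with 1=w and 0Rw.

F1, F2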